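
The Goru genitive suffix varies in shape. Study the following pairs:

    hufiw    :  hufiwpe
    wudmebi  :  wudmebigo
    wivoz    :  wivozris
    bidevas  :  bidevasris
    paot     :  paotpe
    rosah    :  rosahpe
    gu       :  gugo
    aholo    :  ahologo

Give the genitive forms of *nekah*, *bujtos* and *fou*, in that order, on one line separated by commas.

nekahpe, bujtosris, fougo

The alternation tracks the final sound of the stem — -ris when the stem ends in a sibilant (*wivoz*, *bidevas*); -pe when the stem ends in a non-sibilant consonant (*hufiw*, *paot*, *rosah*); -go when the stem ends in a vowel (*wudmebi*, *gu*, *aholo*).
Since the final sound of *nekah* is /h/ (a non-sibilant consonant), it takes -pe, giving *nekahpe*.
*bujtos*: final sound = /s/, a sibilant → -ris → *bujtosris*.
The final sound of *fou* is /u/, which is a vowel, so the suffix is -go, giving *fougo*.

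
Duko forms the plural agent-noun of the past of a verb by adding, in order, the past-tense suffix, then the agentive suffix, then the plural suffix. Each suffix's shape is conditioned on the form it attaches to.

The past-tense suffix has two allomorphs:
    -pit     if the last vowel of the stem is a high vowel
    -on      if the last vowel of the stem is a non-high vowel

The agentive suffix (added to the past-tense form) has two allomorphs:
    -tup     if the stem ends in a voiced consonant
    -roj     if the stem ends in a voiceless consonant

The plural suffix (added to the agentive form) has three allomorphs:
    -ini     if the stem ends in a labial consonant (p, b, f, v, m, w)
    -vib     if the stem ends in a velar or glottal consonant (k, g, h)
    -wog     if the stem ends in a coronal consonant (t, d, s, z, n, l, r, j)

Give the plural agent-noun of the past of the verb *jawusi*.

Since the last vowel of *jawusi* is /i/ (a high vowel), it takes -pit, giving *jawusipit*.
The past-tense form *jawusipit* — final consonant /t/ (voiceless) → -roj → *jawusipitroj*.
The final consonant of the agentive form *jawusipitroj* is /j/, which is coronal, so the plural suffix is -wog, giving *jawusipitrojwog*.

jawusipitrojwog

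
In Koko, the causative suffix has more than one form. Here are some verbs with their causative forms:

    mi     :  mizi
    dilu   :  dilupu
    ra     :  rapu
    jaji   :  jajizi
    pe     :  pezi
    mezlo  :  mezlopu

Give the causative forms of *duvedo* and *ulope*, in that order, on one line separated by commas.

duvedopu, ulopezi

The suffix is conditioned by the last vowel: -zi when the last vowel of the stem is a front vowel (*mi*, *jaji*, *pe*); -pu when the last vowel of the stem is a back vowel (*dilu*, *ra*, *mezlo*).
The last vowel of *duvedo* is /o/, which is a back vowel, so the suffix is -pu, giving *duvedopu*.
*ulope*: last vowel = /e/, a front vowel → -zi → *ulopezi*.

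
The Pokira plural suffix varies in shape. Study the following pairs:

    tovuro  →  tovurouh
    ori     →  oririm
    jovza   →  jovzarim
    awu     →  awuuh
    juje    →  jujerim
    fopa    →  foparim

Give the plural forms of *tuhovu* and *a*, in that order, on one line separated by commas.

tuhovuuh, arim

The pattern is rounding harmony: -uh when the last vowel of the stem is a rounded vowel (*tovuro*, *awu*); -rim when the last vowel of the stem is an unrounded vowel (*ori*, *jovza*, *juje*, *fopa*).
*tuhovu*: last vowel = /u/, a rounded vowel → -uh → *tuhovuuh*.
*a*: last vowel = /a/, an unrounded vowel → -rim → *arim*.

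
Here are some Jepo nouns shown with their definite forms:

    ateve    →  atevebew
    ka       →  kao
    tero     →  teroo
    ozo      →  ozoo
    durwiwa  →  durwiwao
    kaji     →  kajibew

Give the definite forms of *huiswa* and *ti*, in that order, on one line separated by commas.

The suffix is conditioned by the last vowel: -bew when the last vowel of the stem is a front vowel (*ateve*, *kaji*); -o when the last vowel of the stem is a back vowel (*ka*, *tero*, *ozo*, *durwiwa*).
*huiswa* — last vowel /a/ (a back vowel) → -o → *huiswao*.
*ti* — last vowel /i/ (a front vowel) → -bew → *tibew*.

huiswao, tibew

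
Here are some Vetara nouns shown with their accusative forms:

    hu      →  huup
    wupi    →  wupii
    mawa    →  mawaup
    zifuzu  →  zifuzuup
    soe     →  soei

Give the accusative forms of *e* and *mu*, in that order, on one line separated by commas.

ei, muup

Looking at the last vowel of each stem: -i when the last vowel of the stem is a front vowel (*wupi*, *soe*); -up when the last vowel of the stem is a back vowel (*hu*, *mawa*, *zifuzu*).
*e* — last vowel /e/ (a front vowel) → -i → *ei*.
*mu* — last vowel /u/ (a back vowel) → -up → *muup*.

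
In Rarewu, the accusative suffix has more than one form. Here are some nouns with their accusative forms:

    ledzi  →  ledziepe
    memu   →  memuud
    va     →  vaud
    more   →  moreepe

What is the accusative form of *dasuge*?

dasugeepe

The alternation tracks the last vowel of the stem — -epe when the last vowel of the stem is a front vowel (*ledzi*, *more*); -ud when the last vowel of the stem is a back vowel (*memu*, *va*).
The last vowel of *dasuge* is /e/, which is a front vowel, so the suffix is -epe, giving *dasugeepe*.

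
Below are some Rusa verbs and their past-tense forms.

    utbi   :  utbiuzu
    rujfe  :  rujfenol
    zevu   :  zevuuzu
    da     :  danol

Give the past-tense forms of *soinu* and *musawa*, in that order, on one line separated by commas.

soinuuzu, musawanol

The pattern is height harmony: -uzu when the last vowel of the stem is a high vowel (*utbi*, *zevu*); -nol when the last vowel of the stem is a non-high vowel (*rujfe*, *da*).
The last vowel of *soinu* is /u/, which is a high vowel, so the suffix is -uzu, giving *soinuuzu*.
*musawa* — last vowel /a/ (a non-high vowel) → -nol → *musawanol*.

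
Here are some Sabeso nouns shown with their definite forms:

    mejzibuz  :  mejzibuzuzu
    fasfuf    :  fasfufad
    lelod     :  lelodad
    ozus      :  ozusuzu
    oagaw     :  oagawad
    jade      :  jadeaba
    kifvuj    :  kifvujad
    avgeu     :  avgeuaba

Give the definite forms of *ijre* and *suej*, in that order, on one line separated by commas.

ijreaba, suejad

The pattern is sibilance of the final sound: -uzu when the stem ends in a sibilant (*mejzibuz*, *ozus*); -ad when the stem ends in a non-sibilant consonant (*fasfuf*, *lelod*, *oagaw*, *kifvuj*); -aba when the stem ends in a vowel (*jade*, *avgeu*).
*ijre* — final sound /e/ (a vowel) → -aba → *ijreaba*.
*suej* — final sound /j/ (a non-sibilant consonant) → -ad → *suejad*.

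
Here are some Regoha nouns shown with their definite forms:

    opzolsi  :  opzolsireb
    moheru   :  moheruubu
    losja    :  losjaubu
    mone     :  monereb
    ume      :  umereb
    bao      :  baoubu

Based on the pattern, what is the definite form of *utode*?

The alternation tracks the last vowel of the stem — -reb when the last vowel of the stem is a front vowel (*opzolsi*, *mone*, *ume*); -ubu when the last vowel of the stem is a back vowel (*moheru*, *losja*, *bao*).
Since the last vowel of *utode* is /e/ (a front vowel), it takes -reb, giving *utodereb*.

utodereb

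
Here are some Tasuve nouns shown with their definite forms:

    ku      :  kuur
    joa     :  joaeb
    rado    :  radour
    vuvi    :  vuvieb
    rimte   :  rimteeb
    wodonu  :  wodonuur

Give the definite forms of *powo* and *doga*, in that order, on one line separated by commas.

powour, dogaeb

Looking at the last vowel of each stem: -ur when the last vowel of the stem is a rounded vowel (*ku*, *rado*, *wodonu*); -eb when the last vowel of the stem is an unrounded vowel (*joa*, *vuvi*, *rimte*).
Since the last vowel of *powo* is /o/ (a rounded vowel), it takes -ur, giving *powour*.
*doga* — last vowel /a/ (an unrounded vowel) → -eb → *dogaeb*.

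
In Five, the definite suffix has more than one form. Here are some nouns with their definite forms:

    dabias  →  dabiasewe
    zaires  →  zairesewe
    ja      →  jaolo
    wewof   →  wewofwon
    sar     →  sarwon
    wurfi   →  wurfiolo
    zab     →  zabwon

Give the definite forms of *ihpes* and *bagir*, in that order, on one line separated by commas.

The alternation tracks the final sound of the stem — -ewe when the stem ends in a sibilant (*dabias*, *zaires*); -won when the stem ends in a non-sibilant consonant (*wewof*, *sar*, *zab*); -olo when the stem ends in a vowel (*ja*, *wurfi*).
*ihpes* — final sound /s/ (a sibilant) → -ewe → *ihpesewe*.
The final sound of *bagir* is /r/, which is a non-sibilant consonant, so the suffix is -won, giving *bagirwon*.

ihpesewe, bagirwon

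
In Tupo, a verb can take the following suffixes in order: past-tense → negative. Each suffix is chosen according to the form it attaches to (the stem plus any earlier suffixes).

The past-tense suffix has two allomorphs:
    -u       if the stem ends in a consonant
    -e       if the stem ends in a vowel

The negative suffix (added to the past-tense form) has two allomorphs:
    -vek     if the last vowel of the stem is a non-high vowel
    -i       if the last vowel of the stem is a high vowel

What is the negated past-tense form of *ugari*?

ugarievek

*ugari* — final sound /i/ (a vowel) → -e → *ugarie*.
Since the last vowel of the past-tense form *ugarie* is /e/ (a non-high vowel), it takes -vek, giving *ugarievek*.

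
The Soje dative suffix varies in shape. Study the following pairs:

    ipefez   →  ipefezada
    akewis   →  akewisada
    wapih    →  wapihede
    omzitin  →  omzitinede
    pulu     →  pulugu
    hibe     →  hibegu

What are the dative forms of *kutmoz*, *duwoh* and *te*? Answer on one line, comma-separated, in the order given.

The alternation tracks the final sound of the stem — -ada when the stem ends in a sibilant (*ipefez*, *akewis*); -ede when the stem ends in a non-sibilant consonant (*wapih*, *omzitin*); -gu when the stem ends in a vowel (*pulu*, *hibe*).
The final sound of *kutmoz* is /z/, which is a sibilant, so the suffix is -ada, giving *kutmozada*.
*duwoh*: final sound = /h/, a non-sibilant consonant → -ede → *duwohede*.
*te* — final sound /e/ (a vowel) → -gu → *tegu*.

kutmozada, duwohede, tegu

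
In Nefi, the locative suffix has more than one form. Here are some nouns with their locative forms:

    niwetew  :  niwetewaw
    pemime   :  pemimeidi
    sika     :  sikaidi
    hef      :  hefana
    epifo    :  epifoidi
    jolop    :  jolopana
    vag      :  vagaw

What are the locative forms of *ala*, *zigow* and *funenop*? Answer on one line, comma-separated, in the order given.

alaidi, zigowaw, funenopana

The alternation tracks the final sound of the stem — -ana when the stem ends in a voiceless consonant (*hef*, *jolop*); -aw when the stem ends in a voiced consonant (*niwetew*, *vag*); -idi when the stem ends in a vowel (*pemime*, *sika*, *epifo*).
The final sound of *ala* is /a/, which is a vowel, so the suffix is -idi, giving *alaidi*.
*zigow* — final sound /w/ (a voiced consonant) → -aw → *zigowaw*.
*funenop*: final sound = /p/, a voiceless consonant → -ana → *funenopana*.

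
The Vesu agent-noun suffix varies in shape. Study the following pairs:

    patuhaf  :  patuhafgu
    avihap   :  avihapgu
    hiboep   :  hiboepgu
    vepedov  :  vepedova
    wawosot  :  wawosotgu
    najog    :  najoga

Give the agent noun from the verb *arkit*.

arkitgu

The alternation tracks the final consonant of the stem — -gu when the stem ends in a voiceless consonant (*patuhaf*, *avihap*, *hiboep*, *wawosot*); -a when the stem ends in a voiced consonant (*vepedov*, *najog*).
Since the final consonant of *arkit* is /t/ (voiceless), it takes -gu, giving *arkitgu*.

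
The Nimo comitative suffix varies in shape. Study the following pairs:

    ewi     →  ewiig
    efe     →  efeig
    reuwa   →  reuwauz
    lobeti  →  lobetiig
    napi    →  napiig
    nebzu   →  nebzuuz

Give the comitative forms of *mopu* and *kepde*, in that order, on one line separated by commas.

mopuuz, kepdeig

The pattern is front/back vowel harmony: -ig when the last vowel of the stem is a front vowel (*ewi*, *efe*, *lobeti*, *napi*); -uz when the last vowel of the stem is a back vowel (*reuwa*, *nebzu*).
*mopu*: last vowel = /u/, a back vowel → -uz → *mopuuz*.
*kepde*: last vowel = /e/, a front vowel → -ig → *kepdeig*.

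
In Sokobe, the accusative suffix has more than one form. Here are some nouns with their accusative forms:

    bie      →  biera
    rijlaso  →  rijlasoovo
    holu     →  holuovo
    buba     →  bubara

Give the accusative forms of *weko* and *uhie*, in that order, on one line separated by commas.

The suffix is conditioned by the last vowel: -ovo when the last vowel of the stem is a rounded vowel (*rijlaso*, *holu*); -ra when the last vowel of the stem is an unrounded vowel (*bie*, *buba*).
*weko*: last vowel = /o/, a rounded vowel → -ovo → *wekoovo*.
The last vowel of *uhie* is /e/, which is an unrounded vowel, so the suffix is -ra, giving *uhiera*.

wekoovo, uhiera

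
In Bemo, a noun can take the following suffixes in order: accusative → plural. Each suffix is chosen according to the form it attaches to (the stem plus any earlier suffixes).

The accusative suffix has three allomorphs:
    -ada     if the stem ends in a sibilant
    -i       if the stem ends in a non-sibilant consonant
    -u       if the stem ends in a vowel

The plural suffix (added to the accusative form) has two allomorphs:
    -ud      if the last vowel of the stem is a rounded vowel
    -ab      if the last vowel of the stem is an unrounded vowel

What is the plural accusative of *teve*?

teveuud

*teve*: final sound = /e/, a vowel → -u → *teveu*.
The last vowel of the accusative form *teveu* is /u/, which is a rounded vowel, so the plural suffix is -ud, giving *teveuud*.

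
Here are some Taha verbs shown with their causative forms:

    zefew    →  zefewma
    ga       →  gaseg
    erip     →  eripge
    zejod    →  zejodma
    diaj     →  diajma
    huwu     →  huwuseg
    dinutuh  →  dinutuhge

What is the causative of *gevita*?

gevitaseg

The alternation tracks the final sound of the stem — -ge when the stem ends in a voiceless consonant (*erip*, *dinutuh*); -ma when the stem ends in a voiced consonant (*zefew*, *zejod*, *diaj*); -seg when the stem ends in a vowel (*ga*, *huwu*).
The final sound of *gevita* is /a/, which is a vowel, so the suffix is -seg, giving *gevitaseg*.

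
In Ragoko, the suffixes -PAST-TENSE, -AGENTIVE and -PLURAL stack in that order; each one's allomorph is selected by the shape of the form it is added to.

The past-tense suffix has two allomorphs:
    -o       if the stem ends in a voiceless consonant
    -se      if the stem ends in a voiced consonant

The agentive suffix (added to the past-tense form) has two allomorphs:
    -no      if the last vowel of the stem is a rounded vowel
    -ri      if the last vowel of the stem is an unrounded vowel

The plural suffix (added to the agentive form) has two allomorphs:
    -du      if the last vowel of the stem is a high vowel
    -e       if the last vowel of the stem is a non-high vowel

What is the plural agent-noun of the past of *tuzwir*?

The final consonant of *tuzwir* is /r/, which is voiced, so the past-tense suffix is -se, giving *tuzwirse*.
The last vowel of the past-tense form *tuzwirse* is /e/, which is an unrounded vowel, so the agentive suffix is -ri, giving *tuzwirseri*.
The agentive form *tuzwirseri* — last vowel /i/ (a high vowel) → -du → *tuzwirseridu*.

tuzwirseridu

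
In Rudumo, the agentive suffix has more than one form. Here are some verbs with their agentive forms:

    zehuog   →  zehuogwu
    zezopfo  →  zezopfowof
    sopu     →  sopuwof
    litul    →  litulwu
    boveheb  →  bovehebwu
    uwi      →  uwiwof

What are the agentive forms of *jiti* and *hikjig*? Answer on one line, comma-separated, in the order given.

jitiwof, hikjigwu

The alternation tracks the final sound of the stem — -wu when the stem ends in a consonant (*zehuog*, *litul*, *boveheb*); -wof when the stem ends in a vowel (*zezopfo*, *sopu*, *uwi*).
Since the final sound of *jiti* is /i/ (a vowel), it takes -wof, giving *jitiwof*.
*hikjig*: final sound = /g/, a consonant → -wu → *hikjigwu*.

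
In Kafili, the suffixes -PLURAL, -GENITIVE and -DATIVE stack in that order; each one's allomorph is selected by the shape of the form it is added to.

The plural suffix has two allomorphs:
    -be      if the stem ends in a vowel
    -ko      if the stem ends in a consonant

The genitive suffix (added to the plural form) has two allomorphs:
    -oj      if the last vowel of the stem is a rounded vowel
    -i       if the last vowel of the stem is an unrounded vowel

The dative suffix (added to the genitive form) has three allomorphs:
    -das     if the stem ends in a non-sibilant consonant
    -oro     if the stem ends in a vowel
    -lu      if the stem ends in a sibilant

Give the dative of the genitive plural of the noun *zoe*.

zoebeioro

Since the final sound of *zoe* is /e/ (a vowel), it takes -be, giving *zoebe*.
The last vowel of the plural form *zoebe* is /e/, which is an unrounded vowel, so the genitive suffix is -i, giving *zoebei*.
Since the final sound of the genitive form *zoebei* is /i/ (a vowel), it takes -oro, giving *zoebeioro*.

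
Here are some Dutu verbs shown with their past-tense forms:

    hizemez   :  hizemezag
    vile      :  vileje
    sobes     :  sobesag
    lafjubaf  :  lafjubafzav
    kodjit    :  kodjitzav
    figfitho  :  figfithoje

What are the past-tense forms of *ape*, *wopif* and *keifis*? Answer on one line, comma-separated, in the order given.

Looking at the final sound of each stem: -ag when the stem ends in a sibilant (*hizemez*, *sobes*); -zav when the stem ends in a non-sibilant consonant (*lafjubaf*, *kodjit*); -je when the stem ends in a vowel (*vile*, *figfitho*).
Since the final sound of *ape* is /e/ (a vowel), it takes -je, giving *apeje*.
*wopif* — final sound /f/ (a non-sibilant consonant) → -zav → *wopifzav*.
*keifis* — final sound /s/ (a sibilant) → -ag → *keifisag*.

apeje, wopifzav, keifisag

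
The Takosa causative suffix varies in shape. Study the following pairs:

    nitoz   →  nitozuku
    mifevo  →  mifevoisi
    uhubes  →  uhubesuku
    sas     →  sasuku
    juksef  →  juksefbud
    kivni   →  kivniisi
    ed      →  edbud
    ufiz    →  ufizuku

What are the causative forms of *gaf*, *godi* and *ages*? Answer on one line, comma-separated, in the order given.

gafbud, godiisi, agesuku

Looking at the final sound of each stem: -uku when the stem ends in a sibilant (*nitoz*, *uhubes*, *sas*, *ufiz*); -bud when the stem ends in a non-sibilant consonant (*juksef*, *ed*); -isi when the stem ends in a vowel (*mifevo*, *kivni*).
*gaf* — final sound /f/ (a non-sibilant consonant) → -bud → *gafbud*.
*godi*: final sound = /i/, a vowel → -isi → *godiisi*.
*ages*: final sound = /s/, a sibilant → -uku → *agesuku*.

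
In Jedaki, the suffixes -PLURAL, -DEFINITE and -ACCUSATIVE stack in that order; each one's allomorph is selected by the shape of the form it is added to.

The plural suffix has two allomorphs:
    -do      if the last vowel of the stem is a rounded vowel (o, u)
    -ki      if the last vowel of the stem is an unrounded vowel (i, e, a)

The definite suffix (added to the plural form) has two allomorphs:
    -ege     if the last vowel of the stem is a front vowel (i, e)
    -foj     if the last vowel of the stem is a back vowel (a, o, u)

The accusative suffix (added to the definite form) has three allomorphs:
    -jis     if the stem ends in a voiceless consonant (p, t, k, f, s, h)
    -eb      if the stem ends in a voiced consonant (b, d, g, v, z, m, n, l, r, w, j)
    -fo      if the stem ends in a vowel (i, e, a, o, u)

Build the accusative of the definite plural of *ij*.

ijkiegefo

The last vowel of *ij* is /i/, which is an unrounded vowel, so the plural suffix is -ki, giving *ijki*.
The last vowel of the plural form *ijki* is /i/, which is a front vowel, so the definite suffix is -ege, giving *ijkiege*.
The definite form *ijkiege*: final sound = /e/, a vowel → -fo → *ijkiegefo*.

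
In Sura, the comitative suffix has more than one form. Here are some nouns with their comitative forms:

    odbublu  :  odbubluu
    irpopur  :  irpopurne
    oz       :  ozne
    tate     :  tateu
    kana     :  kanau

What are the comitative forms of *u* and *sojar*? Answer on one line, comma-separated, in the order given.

uu, sojarne

Looking at the final sound of each stem: -ne when the stem ends in a consonant (*irpopur*, *oz*); -u when the stem ends in a vowel (*odbublu*, *tate*, *kana*).
The final sound of *u* is /u/, which is a vowel, so the suffix is -u, giving *uu*.
The final sound of *sojar* is /r/, which is a consonant, so the suffix is -ne, giving *sojarne*.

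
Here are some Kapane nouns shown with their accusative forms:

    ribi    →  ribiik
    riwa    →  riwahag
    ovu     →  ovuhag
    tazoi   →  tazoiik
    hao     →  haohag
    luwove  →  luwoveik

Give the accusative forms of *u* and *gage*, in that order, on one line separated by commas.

uhag, gageik

The alternation tracks the last vowel of the stem — -ik when the last vowel of the stem is a front vowel (*ribi*, *tazoi*, *luwove*); -hag when the last vowel of the stem is a back vowel (*riwa*, *ovu*, *hao*).
*u* — last vowel /u/ (a back vowel) → -hag → *uhag*.
*gage*: last vowel = /e/, a front vowel → -ik → *gageik*.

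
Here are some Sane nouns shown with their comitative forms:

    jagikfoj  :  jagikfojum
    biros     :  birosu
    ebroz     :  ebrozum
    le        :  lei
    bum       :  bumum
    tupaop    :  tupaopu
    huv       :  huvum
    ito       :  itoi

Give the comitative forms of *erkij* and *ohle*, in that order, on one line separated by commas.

The alternation tracks the final sound of the stem — -u when the stem ends in a voiceless consonant (*biros*, *tupaop*); -um when the stem ends in a voiced consonant (*jagikfoj*, *ebroz*, *bum*, *huv*); -i when the stem ends in a vowel (*le*, *ito*).
Since the final sound of *erkij* is /j/ (a voiced consonant), it takes -um, giving *erkijum*.
Since the final sound of *ohle* is /e/ (a vowel), it takes -i, giving *ohlei*.

erkijum, ohlei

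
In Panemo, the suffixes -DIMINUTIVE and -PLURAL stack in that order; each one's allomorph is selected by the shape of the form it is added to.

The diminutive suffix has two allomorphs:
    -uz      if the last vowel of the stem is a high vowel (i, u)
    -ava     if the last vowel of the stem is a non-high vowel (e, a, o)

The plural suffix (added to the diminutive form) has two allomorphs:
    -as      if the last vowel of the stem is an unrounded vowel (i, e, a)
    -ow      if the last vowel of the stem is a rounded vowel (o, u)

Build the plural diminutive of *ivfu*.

ivfuuzow

The last vowel of *ivfu* is /u/, which is a high vowel, so the diminutive suffix is -uz, giving *ivfuuz*.
Since the last vowel of the diminutive form *ivfuuz* is /u/ (a rounded vowel), it takes -ow, giving *ivfuuzow*.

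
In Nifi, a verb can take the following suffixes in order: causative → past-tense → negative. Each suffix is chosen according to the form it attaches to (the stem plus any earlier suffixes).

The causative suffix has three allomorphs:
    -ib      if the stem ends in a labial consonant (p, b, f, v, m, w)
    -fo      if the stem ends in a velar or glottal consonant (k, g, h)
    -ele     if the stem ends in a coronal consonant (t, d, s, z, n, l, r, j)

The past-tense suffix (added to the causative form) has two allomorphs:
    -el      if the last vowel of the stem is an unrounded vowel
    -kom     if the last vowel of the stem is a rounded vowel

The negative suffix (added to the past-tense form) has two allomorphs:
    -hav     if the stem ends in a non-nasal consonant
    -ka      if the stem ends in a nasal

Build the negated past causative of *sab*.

Since the final consonant of *sab* is /b/ (labial), it takes -ib, giving *sabib*.
The causative form *sabib*: last vowel = /i/, an unrounded vowel → -el → *sabibel*.
The past-tense form *sabibel* — final consonant /l/ (non-nasal) → -hav → *sabibelhav*.

sabibelhav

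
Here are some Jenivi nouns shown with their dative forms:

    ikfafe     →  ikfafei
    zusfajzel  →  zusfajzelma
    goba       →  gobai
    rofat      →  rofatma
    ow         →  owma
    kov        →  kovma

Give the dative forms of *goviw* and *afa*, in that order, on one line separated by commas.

The alternation tracks the final sound of the stem — -ma when the stem ends in a consonant (*zusfajzel*, *rofat*, *ow*, *kov*); -i when the stem ends in a vowel (*ikfafe*, *goba*).
*goviw* — final sound /w/ (a consonant) → -ma → *goviwma*.
*afa* — final sound /a/ (a vowel) → -i → *afai*.

goviwma, afai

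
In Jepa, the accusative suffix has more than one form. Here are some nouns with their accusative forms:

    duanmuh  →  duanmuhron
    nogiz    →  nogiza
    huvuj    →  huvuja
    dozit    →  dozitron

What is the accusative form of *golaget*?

The alternation tracks the final consonant of the stem — -ron when the stem ends in a voiceless consonant (*duanmuh*, *dozit*); -a when the stem ends in a voiced consonant (*nogiz*, *huvuj*).
Since the final consonant of *golaget* is /t/ (voiceless), it takes -ron, giving *golagetron*.

golagetron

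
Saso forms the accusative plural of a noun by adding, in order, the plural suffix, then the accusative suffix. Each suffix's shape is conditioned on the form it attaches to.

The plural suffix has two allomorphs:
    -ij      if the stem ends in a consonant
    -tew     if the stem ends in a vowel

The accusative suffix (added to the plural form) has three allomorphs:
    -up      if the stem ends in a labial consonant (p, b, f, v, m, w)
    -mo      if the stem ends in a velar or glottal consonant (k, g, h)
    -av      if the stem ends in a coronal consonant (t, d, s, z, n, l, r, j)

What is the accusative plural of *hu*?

hutewup

The final sound of *hu* is /u/, which is a vowel, so the plural suffix is -tew, giving *hutew*.
The final consonant of the plural form *hutew* is /w/, which is labial, so the accusative suffix is -up, giving *hutewup*.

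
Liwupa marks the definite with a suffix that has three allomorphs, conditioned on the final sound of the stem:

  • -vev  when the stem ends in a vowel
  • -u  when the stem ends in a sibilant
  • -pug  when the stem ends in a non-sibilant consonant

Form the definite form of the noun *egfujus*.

The final sound of *egfujus* is /s/, which is a sibilant, so the suffix is -u, giving *egfujusu*.

egfujusu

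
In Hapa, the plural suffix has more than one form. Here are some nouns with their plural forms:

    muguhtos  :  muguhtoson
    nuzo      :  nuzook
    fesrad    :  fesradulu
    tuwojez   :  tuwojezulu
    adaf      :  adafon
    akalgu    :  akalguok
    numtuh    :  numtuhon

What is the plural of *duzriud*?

The alternation tracks the final sound of the stem — -on when the stem ends in a voiceless consonant (*muguhtos*, *adaf*, *numtuh*); -ulu when the stem ends in a voiced consonant (*fesrad*, *tuwojez*); -ok when the stem ends in a vowel (*nuzo*, *akalgu*).
The final sound of *duzriud* is /d/, which is a voiced consonant, so the suffix is -ulu, giving *duzriudulu*.

duzriudulu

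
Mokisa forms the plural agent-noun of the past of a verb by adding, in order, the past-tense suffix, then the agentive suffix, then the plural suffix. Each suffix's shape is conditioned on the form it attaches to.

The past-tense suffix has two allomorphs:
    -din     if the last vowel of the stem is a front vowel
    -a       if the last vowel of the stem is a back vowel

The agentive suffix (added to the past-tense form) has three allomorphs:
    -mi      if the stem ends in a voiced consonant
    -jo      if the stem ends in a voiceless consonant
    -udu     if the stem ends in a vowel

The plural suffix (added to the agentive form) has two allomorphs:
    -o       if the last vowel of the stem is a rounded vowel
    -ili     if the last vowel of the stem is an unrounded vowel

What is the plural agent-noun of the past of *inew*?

Since the last vowel of *inew* is /e/ (a front vowel), it takes -din, giving *inewdin*.
Since the final sound of the past-tense form *inewdin* is /n/ (a voiced consonant), it takes -mi, giving *inewdinmi*.
The agentive form *inewdinmi* — last vowel /i/ (an unrounded vowel) → -ili → *inewdinmiili*.

inewdinmiili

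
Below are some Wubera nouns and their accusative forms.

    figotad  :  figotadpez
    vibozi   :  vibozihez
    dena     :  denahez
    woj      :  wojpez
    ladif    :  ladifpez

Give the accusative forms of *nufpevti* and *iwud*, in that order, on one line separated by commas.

nufpevtihez, iwudpez

Looking at the final sound of each stem: -pez when the stem ends in a consonant (*figotad*, *woj*, *ladif*); -hez when the stem ends in a vowel (*vibozi*, *dena*).
*nufpevti* — final sound /i/ (a vowel) → -hez → *nufpevtihez*.
*iwud*: final sound = /d/, a consonant → -pez → *iwudpez*.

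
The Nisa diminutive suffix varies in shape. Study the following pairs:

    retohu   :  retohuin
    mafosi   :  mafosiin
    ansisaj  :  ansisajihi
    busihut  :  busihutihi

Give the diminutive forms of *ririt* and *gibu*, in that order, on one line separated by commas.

The pattern is consonant vs. vowel: -ihi when the stem ends in a consonant (*ansisaj*, *busihut*); -in when the stem ends in a vowel (*retohu*, *mafosi*).
Since the final sound of *ririt* is /t/ (a consonant), it takes -ihi, giving *riritihi*.
The final sound of *gibu* is /u/, which is a vowel, so the suffix is -in, giving *gibuin*.

riritihi, gibuin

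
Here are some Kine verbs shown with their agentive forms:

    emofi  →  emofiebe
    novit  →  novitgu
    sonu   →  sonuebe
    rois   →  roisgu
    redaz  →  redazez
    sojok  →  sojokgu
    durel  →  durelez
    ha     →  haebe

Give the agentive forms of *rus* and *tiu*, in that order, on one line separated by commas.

The suffix is conditioned by the final sound: -gu when the stem ends in a voiceless consonant (*novit*, *rois*, *sojok*); -ez when the stem ends in a voiced consonant (*redaz*, *durel*); -ebe when the stem ends in a vowel (*emofi*, *sonu*, *ha*).
*rus*: final sound = /s/, a voiceless consonant → -gu → *rusgu*.
Since the final sound of *tiu* is /u/ (a vowel), it takes -ebe, giving *tiuebe*.

rusgu, tiuebe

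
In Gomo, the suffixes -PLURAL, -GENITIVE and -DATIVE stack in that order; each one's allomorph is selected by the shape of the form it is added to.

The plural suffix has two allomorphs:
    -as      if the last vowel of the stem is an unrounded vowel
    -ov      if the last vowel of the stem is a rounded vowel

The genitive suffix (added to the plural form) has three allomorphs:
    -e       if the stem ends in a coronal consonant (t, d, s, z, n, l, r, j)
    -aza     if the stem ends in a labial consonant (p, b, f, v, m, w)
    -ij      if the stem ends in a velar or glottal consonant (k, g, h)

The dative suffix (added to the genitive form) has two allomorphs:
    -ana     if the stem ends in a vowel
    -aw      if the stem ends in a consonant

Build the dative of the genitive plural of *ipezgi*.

*ipezgi*: last vowel = /i/, an unrounded vowel → -as → *ipezgias*.
The final consonant of the plural form *ipezgias* is /s/, which is coronal, so the genitive suffix is -e, giving *ipezgiase*.
The final sound of the genitive form *ipezgiase* is /e/, which is a vowel, so the dative suffix is -ana, giving *ipezgiaseana*.

ipezgiaseana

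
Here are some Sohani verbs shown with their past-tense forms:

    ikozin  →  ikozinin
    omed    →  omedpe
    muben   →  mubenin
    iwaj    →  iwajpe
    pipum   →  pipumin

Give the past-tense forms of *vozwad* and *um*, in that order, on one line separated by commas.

vozwadpe, umin

The alternation tracks the final consonant of the stem — -in when the stem ends in a nasal (*ikozin*, *muben*, *pipum*); -pe when the stem ends in a non-nasal consonant (*omed*, *iwaj*).
*vozwad*: final consonant = /d/, non-nasal → -pe → *vozwadpe*.
Since the final consonant of *um* is /m/ (a nasal), it takes -in, giving *umin*.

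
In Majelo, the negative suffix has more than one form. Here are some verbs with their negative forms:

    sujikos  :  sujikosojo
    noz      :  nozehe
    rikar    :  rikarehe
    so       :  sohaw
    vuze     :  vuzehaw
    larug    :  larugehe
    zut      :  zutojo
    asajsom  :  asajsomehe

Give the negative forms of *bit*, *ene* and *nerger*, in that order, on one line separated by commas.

Looking at the final sound of each stem: -ojo when the stem ends in a voiceless consonant (*sujikos*, *zut*); -ehe when the stem ends in a voiced consonant (*noz*, *rikar*, *larug*, *asajsom*); -haw when the stem ends in a vowel (*so*, *vuze*).
*bit* — final sound /t/ (a voiceless consonant) → -ojo → *bitojo*.
Since the final sound of *ene* is /e/ (a vowel), it takes -haw, giving *enehaw*.
*nerger* — final sound /r/ (a voiced consonant) → -ehe → *nergerehe*.

bitojo, enehaw, nergerehe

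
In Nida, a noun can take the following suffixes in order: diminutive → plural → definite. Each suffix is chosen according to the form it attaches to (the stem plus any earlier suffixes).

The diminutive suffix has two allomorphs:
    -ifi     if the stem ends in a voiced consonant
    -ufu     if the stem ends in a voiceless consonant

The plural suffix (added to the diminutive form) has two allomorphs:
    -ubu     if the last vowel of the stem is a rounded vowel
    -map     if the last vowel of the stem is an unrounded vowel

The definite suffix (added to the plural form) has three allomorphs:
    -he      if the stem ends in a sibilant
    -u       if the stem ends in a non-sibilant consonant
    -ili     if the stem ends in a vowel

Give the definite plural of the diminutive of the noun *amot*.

amotufuubuili

The final consonant of *amot* is /t/, which is voiceless, so the diminutive suffix is -ufu, giving *amotufu*.
The diminutive form *amotufu*: last vowel = /u/, a rounded vowel → -ubu → *amotufuubu*.
Since the final sound of the plural form *amotufuubu* is /u/ (a vowel), it takes -ili, giving *amotufuubuili*.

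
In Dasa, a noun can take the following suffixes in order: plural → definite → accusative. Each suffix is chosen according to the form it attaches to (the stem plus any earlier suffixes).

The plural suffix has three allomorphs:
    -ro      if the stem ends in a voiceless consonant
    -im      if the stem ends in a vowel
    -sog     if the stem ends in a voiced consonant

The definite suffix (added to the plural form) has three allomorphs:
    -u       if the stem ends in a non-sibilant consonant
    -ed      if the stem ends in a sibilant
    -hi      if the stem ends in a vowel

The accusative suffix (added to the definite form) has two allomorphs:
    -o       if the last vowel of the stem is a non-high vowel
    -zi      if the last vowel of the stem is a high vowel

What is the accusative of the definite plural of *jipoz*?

jipozsoguzi

*jipoz* — final sound /z/ (a voiced consonant) → -sog → *jipozsog*.
The final sound of the plural form *jipozsog* is /g/, which is a non-sibilant consonant, so the definite suffix is -u, giving *jipozsogu*.
The definite form *jipozsogu*: last vowel = /u/, a high vowel → -zi → *jipozsoguzi*.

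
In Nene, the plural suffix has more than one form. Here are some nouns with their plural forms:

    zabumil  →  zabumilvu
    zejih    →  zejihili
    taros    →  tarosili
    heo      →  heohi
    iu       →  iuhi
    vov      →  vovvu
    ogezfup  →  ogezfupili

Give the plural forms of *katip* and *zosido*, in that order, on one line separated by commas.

The alternation tracks the final sound of the stem — -ili when the stem ends in a voiceless consonant (*zejih*, *taros*, *ogezfup*); -vu when the stem ends in a voiced consonant (*zabumil*, *vov*); -hi when the stem ends in a vowel (*heo*, *iu*).
The final sound of *katip* is /p/, which is a voiceless consonant, so the suffix is -ili, giving *katipili*.
*zosido* — final sound /o/ (a vowel) → -hi → *zosidohi*.

katipili, zosidohi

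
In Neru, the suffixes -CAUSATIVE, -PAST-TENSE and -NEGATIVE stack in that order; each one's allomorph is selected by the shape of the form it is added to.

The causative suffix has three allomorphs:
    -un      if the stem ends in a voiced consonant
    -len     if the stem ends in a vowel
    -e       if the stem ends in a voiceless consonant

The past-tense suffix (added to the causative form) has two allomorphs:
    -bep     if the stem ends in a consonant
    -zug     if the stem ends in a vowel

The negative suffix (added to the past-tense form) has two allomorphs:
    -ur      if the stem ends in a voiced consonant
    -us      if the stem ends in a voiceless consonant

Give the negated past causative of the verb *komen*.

komenunbepus

Since the final sound of *komen* is /n/ (a voiced consonant), it takes -un, giving *komenun*.
The causative form *komenun*: final sound = /n/, a consonant → -bep → *komenunbep*.
Since the final consonant of the past-tense form *komenunbep* is /p/ (voiceless), it takes -us, giving *komenunbepus*.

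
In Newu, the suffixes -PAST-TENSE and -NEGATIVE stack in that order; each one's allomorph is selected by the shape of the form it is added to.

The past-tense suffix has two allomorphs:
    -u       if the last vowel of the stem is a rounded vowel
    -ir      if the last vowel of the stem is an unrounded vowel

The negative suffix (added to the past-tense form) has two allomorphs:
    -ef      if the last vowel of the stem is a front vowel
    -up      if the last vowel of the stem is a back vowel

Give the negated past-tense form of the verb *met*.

The last vowel of *met* is /e/, which is an unrounded vowel, so the past-tense suffix is -ir, giving *metir*.
The past-tense form *metir* — last vowel /i/ (a front vowel) → -ef → *metiref*.

metiref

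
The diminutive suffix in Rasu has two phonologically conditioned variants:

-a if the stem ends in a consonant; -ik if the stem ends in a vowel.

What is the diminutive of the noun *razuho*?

*razuho* — final sound /o/ (a vowel) → -ik → *razuhoik*.

razuhoik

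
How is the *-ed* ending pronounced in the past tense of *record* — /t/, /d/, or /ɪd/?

/ɪd/

The stem *record* ends in /t/ or /d/.
The -ed suffix is realized as /ɪd/ after /t, d/; as /t/ after other voiceless consonants; and as /d/ after other voiced sounds.
So -ed on *record* is pronounced /ɪd/.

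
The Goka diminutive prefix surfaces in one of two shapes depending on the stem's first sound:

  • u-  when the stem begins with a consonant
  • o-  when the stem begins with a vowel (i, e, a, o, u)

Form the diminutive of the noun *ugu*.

ougu

*ugu*: first sound = /u/, a vowel → o- → *ougu*.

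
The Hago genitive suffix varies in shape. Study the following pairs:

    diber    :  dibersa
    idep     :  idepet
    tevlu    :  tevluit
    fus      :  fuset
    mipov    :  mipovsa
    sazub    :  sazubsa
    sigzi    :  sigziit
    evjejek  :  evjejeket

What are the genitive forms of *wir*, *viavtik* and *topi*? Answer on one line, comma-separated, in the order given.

The pattern is voicing of the final sound: -et when the stem ends in a voiceless consonant (*idep*, *fus*, *evjejek*); -sa when the stem ends in a voiced consonant (*diber*, *mipov*, *sazub*); -it when the stem ends in a vowel (*tevlu*, *sigzi*).
Since the final sound of *wir* is /r/ (a voiced consonant), it takes -sa, giving *wirsa*.
The final sound of *viavtik* is /k/, which is a voiceless consonant, so the suffix is -et, giving *viavtiket*.
*topi*: final sound = /i/, a vowel → -it → *topiit*.

wirsa, viavtiket, topiit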